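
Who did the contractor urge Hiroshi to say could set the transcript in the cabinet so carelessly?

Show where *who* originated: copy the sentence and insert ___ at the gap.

In situ: The contractor did urge Hiroshi to say who could set the transcript in the cabinet so carelessly.
The filler 'who' is interpreted as the subject of the clause embedded under 'say'. The gap is right after 'say'.

Who did the contractor urge Hiroshi to say ___ could set the transcript in the cabinet so carelessly?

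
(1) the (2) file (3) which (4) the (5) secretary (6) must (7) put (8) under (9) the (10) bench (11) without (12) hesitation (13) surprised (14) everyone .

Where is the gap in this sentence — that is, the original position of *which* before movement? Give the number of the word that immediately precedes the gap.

'which' is the direct object of 'put'. Wh-movement fronts it, leaving a gap right after 'put':
The file which the secretary must put ___ under the bench without hesitation surprised everyone.
'put' is word 7.

7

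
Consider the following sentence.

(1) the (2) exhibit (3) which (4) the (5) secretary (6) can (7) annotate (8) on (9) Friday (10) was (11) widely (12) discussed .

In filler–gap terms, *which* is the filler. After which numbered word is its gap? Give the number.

The filler 'which' is interpreted as the direct object of 'annotate'. It moves to the left edge, and the trace sits right after 'annotate':
The exhibit which the secretary can annotate ___ on Friday was widely discussed.
'annotate' is word 7.

7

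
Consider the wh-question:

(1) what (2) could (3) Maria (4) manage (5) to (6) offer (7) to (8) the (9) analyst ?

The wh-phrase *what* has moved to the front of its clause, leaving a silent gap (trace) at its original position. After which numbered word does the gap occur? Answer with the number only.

Underlying clause: Maria could manage to offer what to the analyst.
'what' functions as the direct object of 'offer'. Fronting leaves a gap immediately after 'offer':
What could Maria manage to offer ___ to the analyst?
'offer' is word 6.

6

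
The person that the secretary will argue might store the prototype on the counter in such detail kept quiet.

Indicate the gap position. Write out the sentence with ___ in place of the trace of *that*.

'that' functions as the subject of the clause embedded under 'argue'. The gap is right after 'argue'.

The person that the secretary will argue ___ might store the prototype on the counter in such detail kept quiet.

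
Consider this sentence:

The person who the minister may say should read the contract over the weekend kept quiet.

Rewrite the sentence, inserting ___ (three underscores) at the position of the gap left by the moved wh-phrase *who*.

The person who the minister may say ___ should read the contract over the weekend kept quiet.

'who' functions as the subject of the clause embedded under 'say'. The gap is right after 'say'.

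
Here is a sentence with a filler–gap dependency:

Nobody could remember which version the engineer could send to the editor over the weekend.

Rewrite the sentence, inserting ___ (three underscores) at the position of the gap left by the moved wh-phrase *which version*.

Nobody could remember which version the engineer could send ___ to the editor over the weekend.

In situ: The engineer could send which version to the editor over the weekend.
'which version' functions as the direct object of 'send'. The gap is right after 'send'.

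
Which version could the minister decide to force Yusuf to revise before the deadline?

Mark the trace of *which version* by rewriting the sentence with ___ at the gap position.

Which version could the minister decide to force Yusuf to revise ___ before the deadline?

Underlying clause: The minister could decide to force Yusuf to revise which version before the deadline.
'which version' functions as the direct object of 'revise'. The gap is right after 'revise'.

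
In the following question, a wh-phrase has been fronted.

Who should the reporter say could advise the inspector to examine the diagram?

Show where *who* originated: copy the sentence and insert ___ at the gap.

Who should the reporter say ___ could advise the inspector to examine the diagram?

In situ: The reporter should say who could advise the inspector to examine the diagram.
The filler 'who' is interpreted as the subject of the clause embedded under 'say'. The gap is right after 'say'.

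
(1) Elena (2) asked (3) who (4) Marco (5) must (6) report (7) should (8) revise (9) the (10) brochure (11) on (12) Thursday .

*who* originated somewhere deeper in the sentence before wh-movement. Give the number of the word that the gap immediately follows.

6

Before movement: Marco must report who should revise the brochure on Thursday.
'who' functions as the subject of the clause embedded under 'report'. Fronting leaves a gap immediately after 'report':
Elena asked who Marco must report ___ should revise the brochure on Thursday.
'report' is word 6.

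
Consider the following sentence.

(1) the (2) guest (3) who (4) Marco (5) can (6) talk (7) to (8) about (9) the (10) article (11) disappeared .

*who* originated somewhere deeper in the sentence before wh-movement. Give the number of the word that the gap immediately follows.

'who' functions as the object of the preposition 'to'. Wh-movement fronts it, leaving a gap right after 'to':
The guest who Marco can talk to ___ about the article disappeared.
'to' is word 7.

7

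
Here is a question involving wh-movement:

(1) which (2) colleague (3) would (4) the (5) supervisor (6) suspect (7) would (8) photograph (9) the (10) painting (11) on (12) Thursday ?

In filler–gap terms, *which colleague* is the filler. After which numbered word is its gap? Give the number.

In situ: The supervisor would suspect which colleague would photograph the painting on Thursday.
'which colleague' functions as the subject of the clause embedded under 'suspect'. Fronting leaves a gap immediately after 'suspect':
Which colleague would the supervisor suspect ___ would photograph the painting on Thursday?
'suspect' is word 6.

6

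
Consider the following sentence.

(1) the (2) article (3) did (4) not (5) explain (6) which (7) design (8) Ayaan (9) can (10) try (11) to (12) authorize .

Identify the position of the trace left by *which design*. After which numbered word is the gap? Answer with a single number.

12

In situ: Ayaan can try to authorize which design.
'which design' is the direct object of 'authorize'. It moves to the left edge, and the trace sits right after 'authorize':
The article did not explain which design Ayaan can try to authorize ___.
'authorize' is word 12.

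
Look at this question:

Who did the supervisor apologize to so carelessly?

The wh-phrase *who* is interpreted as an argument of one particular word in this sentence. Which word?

Pre-movement form: The supervisor did apologize to who so carelessly.
The filler 'who' is interpreted as the object of the preposition 'to'. Wh-movement fronts it, leaving a gap right after 'to':
Who did the supervisor apologize to ___ so carelessly?

to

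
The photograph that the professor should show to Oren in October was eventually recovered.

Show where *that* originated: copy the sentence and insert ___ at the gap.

'that' functions as the direct object of 'show'. The gap is right after 'show'.

The photograph that the professor should show ___ to Oren in October was eventually recovered.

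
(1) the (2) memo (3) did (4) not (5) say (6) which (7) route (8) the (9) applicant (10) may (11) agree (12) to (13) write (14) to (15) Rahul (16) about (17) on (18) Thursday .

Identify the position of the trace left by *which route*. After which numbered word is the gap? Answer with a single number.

In situ: The applicant may agree to write to Rahul about which route on Thursday.
The filler 'which route' is interpreted as the object of the preposition 'about'. Fronting leaves a gap immediately after 'about':
The memo did not say which route the applicant may agree to write to Rahul about ___ on Thursday.
'about' is word 16.

16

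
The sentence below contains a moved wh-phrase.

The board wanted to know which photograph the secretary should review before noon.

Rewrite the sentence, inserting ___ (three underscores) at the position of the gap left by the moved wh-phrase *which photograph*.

Before movement: The secretary should review which photograph before noon.
'which photograph' is the direct object of 'review'. The gap is right after 'review'.

The board wanted to know which photograph the secretary should review ___ before noon.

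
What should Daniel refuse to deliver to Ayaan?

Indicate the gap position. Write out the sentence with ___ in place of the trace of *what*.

What should Daniel refuse to deliver ___ to Ayaan?

Before movement: Daniel should refuse to deliver what to Ayaan.
The filler 'what' is interpreted as the direct object of 'deliver'. The gap is right after 'deliver'.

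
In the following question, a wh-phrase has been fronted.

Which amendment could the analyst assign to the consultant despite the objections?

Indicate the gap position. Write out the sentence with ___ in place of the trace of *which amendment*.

Pre-movement form: The analyst could assign which amendment to the consultant despite the objections.
'which amendment' functions as the direct object of 'assign'. The gap is right after 'assign'.

Which amendment could the analyst assign ___ to the consultant despite the objections?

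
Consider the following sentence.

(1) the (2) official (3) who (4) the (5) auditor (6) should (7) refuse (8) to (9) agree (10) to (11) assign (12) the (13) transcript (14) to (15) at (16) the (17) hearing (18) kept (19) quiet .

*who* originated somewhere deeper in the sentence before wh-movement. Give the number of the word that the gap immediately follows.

'who' is the object of the preposition 'to' (recipient of 'assign'). Wh-movement fronts it, leaving a gap right after 'to':
The official who the auditor should refuse to agree to assign the transcript to ___ at the hearing kept quiet.
'to' is word 14.

14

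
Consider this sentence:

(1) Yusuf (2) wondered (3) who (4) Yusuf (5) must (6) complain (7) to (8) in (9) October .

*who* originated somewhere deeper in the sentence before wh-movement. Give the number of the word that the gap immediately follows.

In situ: Yusuf must complain to who in October.
'who' is the object of the preposition 'to'. Wh-movement fronts it, leaving a gap right after 'to':
Yusuf wondered who Yusuf must complain to ___ in October.
'to' is word 7.

7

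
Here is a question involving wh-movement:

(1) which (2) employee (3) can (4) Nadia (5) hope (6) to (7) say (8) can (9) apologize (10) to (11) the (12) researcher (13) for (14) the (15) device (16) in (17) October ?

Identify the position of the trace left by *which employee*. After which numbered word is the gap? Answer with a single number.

In situ: Nadia can hope to say which employee can apologize to the researcher for the device in October.
'which employee' functions as the subject of the clause embedded under 'say'. Fronting leaves a gap immediately after 'say':
Which employee can Nadia hope to say ___ can apologize to the researcher for the device in October?
'say' is word 7.

7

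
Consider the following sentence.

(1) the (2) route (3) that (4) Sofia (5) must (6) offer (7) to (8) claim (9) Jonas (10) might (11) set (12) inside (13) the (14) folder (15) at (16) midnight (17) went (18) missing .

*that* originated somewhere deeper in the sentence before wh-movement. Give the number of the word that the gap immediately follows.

The filler 'that' is interpreted as the direct object of 'set'. Wh-movement fronts it, leaving a gap right after 'set':
The route that Sofia must offer to claim Jonas might set ___ inside the folder at midnight went missing.
'set' is word 11.

11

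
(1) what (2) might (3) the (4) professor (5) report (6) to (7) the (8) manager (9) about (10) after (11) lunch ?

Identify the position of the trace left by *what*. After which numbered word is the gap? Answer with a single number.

9

In situ: The professor might report to the manager about what after lunch.
'what' is the object of the preposition 'about'. Wh-movement fronts it, leaving a gap right after 'about':
What might the professor report to the manager about ___ after lunch?
'about' is word 9.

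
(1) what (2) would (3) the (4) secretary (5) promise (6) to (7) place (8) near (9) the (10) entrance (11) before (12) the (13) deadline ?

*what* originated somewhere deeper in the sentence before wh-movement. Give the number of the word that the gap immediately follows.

Underlying clause: The secretary would promise to place what near the entrance before the deadline.
The filler 'what' is interpreted as the direct object of 'place'. Wh-movement fronts it, leaving a gap right after 'place':
What would the secretary promise to place ___ near the entrance before the deadline?
'place' is word 7.

7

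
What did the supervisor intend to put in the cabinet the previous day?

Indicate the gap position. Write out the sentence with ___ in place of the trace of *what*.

In situ: The supervisor did intend to put what in the cabinet the previous day.
The filler 'what' is interpreted as the direct object of 'put'. The gap is right after 'put'.

What did the supervisor intend to put ___ in the cabinet the previous day?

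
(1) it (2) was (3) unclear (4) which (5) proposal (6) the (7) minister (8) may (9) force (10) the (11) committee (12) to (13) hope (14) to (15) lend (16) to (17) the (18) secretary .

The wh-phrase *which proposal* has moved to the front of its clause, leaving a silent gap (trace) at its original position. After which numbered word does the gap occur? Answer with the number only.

15

Pre-movement form: The minister may force the committee to hope to lend which proposal to the secretary.
The filler 'which proposal' is interpreted as the direct object of 'lend'. Fronting leaves a gap immediately after 'lend':
It was unclear which proposal the minister may force the committee to hope to lend ___ to the secretary.
'lend' is word 15.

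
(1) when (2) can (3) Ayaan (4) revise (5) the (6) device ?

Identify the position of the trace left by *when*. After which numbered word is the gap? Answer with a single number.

6

Underlying clause: Ayaan can revise the device when.
'when' functions as the temporal adjunct. Wh-movement fronts it, leaving a gap right after 'device':
When can Ayaan revise the device ___?
'device' is word 6.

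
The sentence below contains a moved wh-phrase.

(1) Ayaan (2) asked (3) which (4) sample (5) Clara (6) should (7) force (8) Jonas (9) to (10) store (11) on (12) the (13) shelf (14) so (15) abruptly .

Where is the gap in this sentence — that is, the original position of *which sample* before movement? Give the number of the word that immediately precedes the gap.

10

Pre-movement form: Clara should force Jonas to store which sample on the shelf so abruptly.
The filler 'which sample' is interpreted as the direct object of 'store'. Wh-movement fronts it, leaving a gap right after 'store':
Ayaan asked which sample Clara should force Jonas to store ___ on the shelf so abruptly.
'store' is word 10.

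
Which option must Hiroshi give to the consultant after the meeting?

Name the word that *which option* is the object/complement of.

Underlying clause: Hiroshi must give which option to the consultant after the meeting.
The filler 'which option' is interpreted as the direct object of 'give'. Wh-movement fronts it, leaving a gap right after 'give':
Which option must Hiroshi give ___ to the consultant after the meeting?

give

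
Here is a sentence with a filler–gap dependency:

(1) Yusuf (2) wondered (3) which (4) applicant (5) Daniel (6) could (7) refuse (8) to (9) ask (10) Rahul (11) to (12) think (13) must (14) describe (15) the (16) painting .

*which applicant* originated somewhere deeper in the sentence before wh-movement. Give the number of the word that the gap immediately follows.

Pre-movement form: Daniel could refuse to ask Rahul to think which applicant must describe the painting.
'which applicant' functions as the subject of the clause embedded under 'think'. It moves to the left edge, and the trace sits right after 'think':
Yusuf wondered which applicant Daniel could refuse to ask Rahul to think ___ must describe the painting.
'think' is word 12.

12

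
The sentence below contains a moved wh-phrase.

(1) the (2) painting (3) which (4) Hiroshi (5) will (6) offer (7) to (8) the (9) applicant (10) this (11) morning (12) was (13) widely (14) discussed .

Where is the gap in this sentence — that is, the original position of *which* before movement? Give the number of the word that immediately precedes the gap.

6

'which' is the direct object of 'offer'. It moves to the left edge, and the trace sits right after 'offer':
The painting which Hiroshi will offer ___ to the applicant this morning was widely discussed.
'offer' is word 6.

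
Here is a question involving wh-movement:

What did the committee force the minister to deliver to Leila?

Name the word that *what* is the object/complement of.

deliver

Underlying clause: The committee did force the minister to deliver what to Leila.
The filler 'what' is interpreted as the direct object of 'deliver'. Fronting leaves a gap immediately after 'deliver':
What did the committee force the minister to deliver ___ to Leila?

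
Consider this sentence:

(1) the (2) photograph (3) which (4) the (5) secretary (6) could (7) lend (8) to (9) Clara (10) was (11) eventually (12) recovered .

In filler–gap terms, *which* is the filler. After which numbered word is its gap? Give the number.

7

'which' functions as the direct object of 'lend'. Wh-movement fronts it, leaving a gap right after 'lend':
The photograph which the secretary could lend ___ to Clara was eventually recovered.
'lend' is word 7.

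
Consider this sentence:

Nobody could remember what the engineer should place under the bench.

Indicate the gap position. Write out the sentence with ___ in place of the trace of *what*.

Before movement: The engineer should place what under the bench.
'what' functions as the direct object of 'place'. The gap is right after 'place'.

Nobody could remember what the engineer should place ___ under the bench.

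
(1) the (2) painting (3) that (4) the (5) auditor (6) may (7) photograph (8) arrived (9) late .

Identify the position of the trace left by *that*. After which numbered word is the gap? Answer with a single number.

7

'that' functions as the direct object of 'photograph'. It moves to the left edge, and the trace sits right after 'photograph':
The painting that the auditor may photograph ___ arrived late.
'photograph' is word 7.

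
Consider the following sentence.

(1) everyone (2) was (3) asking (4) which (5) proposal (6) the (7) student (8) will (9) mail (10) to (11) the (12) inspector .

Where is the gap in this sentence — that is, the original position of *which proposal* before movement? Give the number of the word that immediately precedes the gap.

9

Pre-movement form: The student will mail which proposal to the inspector.
'which proposal' is the direct object of 'mail'. Fronting leaves a gap immediately after 'mail':
Everyone was asking which proposal the student will mail ___ to the inspector.
'mail' is word 9.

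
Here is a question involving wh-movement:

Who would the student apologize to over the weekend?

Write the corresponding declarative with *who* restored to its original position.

The student would apologize to who over the weekend.

'who' functions as the object of the preposition 'to'. Wh-movement fronts it, leaving a gap right after 'to':
Who would the student apologize to ___ over the weekend?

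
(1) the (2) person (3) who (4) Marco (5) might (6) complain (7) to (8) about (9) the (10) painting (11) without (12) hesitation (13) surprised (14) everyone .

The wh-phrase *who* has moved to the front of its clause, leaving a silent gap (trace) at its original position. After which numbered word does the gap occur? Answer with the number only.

7

The filler 'who' is interpreted as the object of the preposition 'to'. It moves to the left edge, and the trace sits right after 'to':
The person who Marco might complain to ___ about the painting without hesitation surprised everyone.
'to' is word 7.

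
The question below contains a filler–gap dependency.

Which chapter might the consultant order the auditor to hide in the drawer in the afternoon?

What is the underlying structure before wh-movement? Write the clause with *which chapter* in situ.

The filler 'which chapter' is interpreted as the direct object of 'hide'. It moves to the left edge, and the trace sits right after 'hide':
Which chapter might the consultant order the auditor to hide ___ in the drawer in the afternoon?

The consultant might order the auditor to hide which chapter in the drawer in the afternoon.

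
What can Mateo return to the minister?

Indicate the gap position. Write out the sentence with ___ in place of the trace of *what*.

What can Mateo return ___ to the minister?

In situ: Mateo can return what to the minister.
'what' is the direct object of 'return'. The gap is right after 'return'.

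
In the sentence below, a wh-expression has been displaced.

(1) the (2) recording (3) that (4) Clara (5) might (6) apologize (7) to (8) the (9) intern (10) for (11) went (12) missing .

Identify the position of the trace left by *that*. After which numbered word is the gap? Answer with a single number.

'that' is the object of the preposition 'for'. It moves to the left edge, and the trace sits right after 'for':
The recording that Clara might apologize to the intern for ___ went missing.
'for' is word 10.

10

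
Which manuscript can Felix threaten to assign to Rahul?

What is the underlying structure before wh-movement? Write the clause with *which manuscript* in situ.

The filler 'which manuscript' is interpreted as the direct object of 'assign'. Wh-movement fronts it, leaving a gap right after 'assign':
Which manuscript can Felix threaten to assign ___ to Rahul?

Felix can threaten to assign which manuscript to Rahul.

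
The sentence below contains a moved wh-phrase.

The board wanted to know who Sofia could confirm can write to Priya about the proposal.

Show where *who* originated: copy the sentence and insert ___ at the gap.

In situ: Sofia could confirm who can write to Priya about the proposal.
'who' is the subject of the clause embedded under 'confirm'. The gap is right after 'confirm'.

The board wanted to know who Sofia could confirm ___ can write to Priya about the proposal.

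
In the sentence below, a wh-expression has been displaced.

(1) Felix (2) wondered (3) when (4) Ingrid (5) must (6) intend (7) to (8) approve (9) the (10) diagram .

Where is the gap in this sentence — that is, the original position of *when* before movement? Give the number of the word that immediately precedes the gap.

Pre-movement form: Ingrid must intend to approve the diagram when.
'when' is the temporal adjunct. Wh-movement fronts it, leaving a gap right after 'diagram':
Felix wondered when Ingrid must intend to approve the diagram ___.
'diagram' is word 10.

10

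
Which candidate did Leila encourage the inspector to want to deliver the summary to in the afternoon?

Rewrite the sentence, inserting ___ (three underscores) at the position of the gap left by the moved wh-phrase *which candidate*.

Which candidate did Leila encourage the inspector to want to deliver the summary to ___ in the afternoon?

In situ: Leila did encourage the inspector to want to deliver the summary to which candidate in the afternoon.
'which candidate' is the object of the preposition 'to' (recipient of 'deliver'). The gap is right after 'to'.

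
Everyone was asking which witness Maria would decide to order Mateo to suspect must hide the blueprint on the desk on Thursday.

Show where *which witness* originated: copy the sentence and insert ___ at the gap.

Underlying clause: Maria would decide to order Mateo to suspect which witness must hide the blueprint on the desk on Thursday.
'which witness' is the subject of the clause embedded under 'suspect'. The gap is right after 'suspect'.

Everyone was asking which witness Maria would decide to order Mateo to suspect ___ must hide the blueprint on the desk on Thursday.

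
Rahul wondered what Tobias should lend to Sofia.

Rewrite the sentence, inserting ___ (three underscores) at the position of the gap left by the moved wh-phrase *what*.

Before movement: Tobias should lend what to Sofia.
The filler 'what' is interpreted as the direct object of 'lend'. The gap is right after 'lend'.

Rahul wondered what Tobias should lend ___ to Sofia.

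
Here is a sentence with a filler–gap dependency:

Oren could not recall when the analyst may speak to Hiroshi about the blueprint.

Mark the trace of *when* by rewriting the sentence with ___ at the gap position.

In situ: The analyst may speak to Hiroshi about the blueprint when.
'when' is the temporal adjunct. The gap is right after 'blueprint'.

Oren could not recall when the analyst may speak to Hiroshi about the blueprint ___.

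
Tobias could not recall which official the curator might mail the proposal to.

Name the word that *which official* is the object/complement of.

Before movement: The curator might mail the proposal to which official.
'which official' is the object of the preposition 'to' (recipient of 'mail'). It moves to the left edge, and the trace sits right after 'to':
Tobias could not recall which official the curator might mail the proposal to ___.

to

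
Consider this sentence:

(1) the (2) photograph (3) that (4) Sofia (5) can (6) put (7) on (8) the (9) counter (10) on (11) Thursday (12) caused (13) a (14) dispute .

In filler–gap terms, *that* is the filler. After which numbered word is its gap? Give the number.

The filler 'that' is interpreted as the direct object of 'put'. Fronting leaves a gap immediately after 'put':
The photograph that Sofia can put ___ on the counter on Thursday caused a dispute.
'put' is word 6.

6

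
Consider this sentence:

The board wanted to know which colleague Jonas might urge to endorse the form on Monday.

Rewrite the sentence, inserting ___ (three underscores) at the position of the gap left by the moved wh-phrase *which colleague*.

In situ: Jonas might urge which colleague to endorse the form on Monday.
'which colleague' is the direct object of 'urge'. The gap is right after 'urge'.

The board wanted to know which colleague Jonas might urge ___ to endorse the form on Monday.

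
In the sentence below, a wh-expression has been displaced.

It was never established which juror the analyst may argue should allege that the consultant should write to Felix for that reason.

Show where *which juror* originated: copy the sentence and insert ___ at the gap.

It was never established which juror the analyst may argue ___ should allege that the consultant should write to Felix for that reason.

Underlying clause: The analyst may argue which juror should allege that the consultant should write to Felix for that reason.
The filler 'which juror' is interpreted as the subject of the clause embedded under 'argue'. The gap is right after 'argue'.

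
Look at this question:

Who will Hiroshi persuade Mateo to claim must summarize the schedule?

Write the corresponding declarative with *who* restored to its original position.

Hiroshi will persuade Mateo to claim who must summarize the schedule.

'who' functions as the subject of the clause embedded under 'claim'. It moves to the left edge, and the trace sits right after 'claim':
Who will Hiroshi persuade Mateo to claim ___ must summarize the schedule?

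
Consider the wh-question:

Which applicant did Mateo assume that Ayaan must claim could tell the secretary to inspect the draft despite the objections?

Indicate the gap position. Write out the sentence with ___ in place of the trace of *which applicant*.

In situ: Mateo did assume that Ayaan must claim which applicant could tell the secretary to inspect the draft despite the objections.
'which applicant' functions as the subject of the clause embedded under 'claim'. The gap is right after 'claim'.

Which applicant did Mateo assume that Ayaan must claim ___ could tell the secretary to inspect the draft despite the objections?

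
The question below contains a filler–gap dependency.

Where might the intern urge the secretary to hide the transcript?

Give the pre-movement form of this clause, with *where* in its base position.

The intern might urge the secretary to hide the transcript where.

'where' functions as the locative complement of 'hide'. Fronting leaves a gap immediately after 'transcript':
Where might the intern urge the secretary to hide the transcript ___?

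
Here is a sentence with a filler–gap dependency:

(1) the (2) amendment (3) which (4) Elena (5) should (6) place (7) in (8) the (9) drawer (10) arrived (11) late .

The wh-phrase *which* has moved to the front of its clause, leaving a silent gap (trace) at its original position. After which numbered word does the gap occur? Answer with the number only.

6

The filler 'which' is interpreted as the direct object of 'place'. Wh-movement fronts it, leaving a gap right after 'place':
The amendment which Elena should place ___ in the drawer arrived late.
'place' is word 6.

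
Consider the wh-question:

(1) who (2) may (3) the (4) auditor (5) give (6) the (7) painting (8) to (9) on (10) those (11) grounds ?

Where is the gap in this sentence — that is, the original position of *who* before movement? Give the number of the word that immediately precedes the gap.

Underlying clause: The auditor may give the painting to who on those grounds.
The filler 'who' is interpreted as the object of the preposition 'to' (recipient of 'give'). Wh-movement fronts it, leaving a gap right after 'to':
Who may the auditor give the painting to ___ on those grounds?
'to' is word 8.

8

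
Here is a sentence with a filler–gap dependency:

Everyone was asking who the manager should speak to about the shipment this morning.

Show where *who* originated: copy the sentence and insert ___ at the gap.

Underlying clause: The manager should speak to who about the shipment this morning.
'who' is the object of the preposition 'to'. The gap is right after 'to'.

Everyone was asking who the manager should speak to ___ about the shipment this morning.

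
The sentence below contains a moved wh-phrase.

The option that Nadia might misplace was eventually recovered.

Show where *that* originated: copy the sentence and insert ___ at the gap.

The option that Nadia might misplace ___ was eventually recovered.

'that' functions as the direct object of 'misplace'. The gap is right after 'misplace'.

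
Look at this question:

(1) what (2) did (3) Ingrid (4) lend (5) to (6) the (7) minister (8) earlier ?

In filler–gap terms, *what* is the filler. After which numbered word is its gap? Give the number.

Underlying clause: Ingrid did lend what to the minister earlier.
The filler 'what' is interpreted as the direct object of 'lend'. Fronting leaves a gap immediately after 'lend':
What did Ingrid lend ___ to the minister earlier?
'lend' is word 4.

4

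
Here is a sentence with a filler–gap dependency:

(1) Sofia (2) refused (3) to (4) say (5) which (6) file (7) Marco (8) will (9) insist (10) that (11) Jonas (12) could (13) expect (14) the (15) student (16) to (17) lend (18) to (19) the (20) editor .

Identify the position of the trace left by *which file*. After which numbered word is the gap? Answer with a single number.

Before movement: Marco will insist that Jonas could expect the student to lend which file to the editor.
'which file' is the direct object of 'lend'. It moves to the left edge, and the trace sits right after 'lend':
Sofia refused to say which file Marco will insist that Jonas could expect the student to lend ___ to the editor.
'lend' is word 17.

17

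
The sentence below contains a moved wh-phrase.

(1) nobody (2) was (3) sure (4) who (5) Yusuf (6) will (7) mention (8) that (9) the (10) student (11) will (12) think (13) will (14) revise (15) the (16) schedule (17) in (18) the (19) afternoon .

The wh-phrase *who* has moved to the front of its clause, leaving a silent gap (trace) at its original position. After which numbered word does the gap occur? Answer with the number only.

12

Underlying clause: Yusuf will mention that the student will think who will revise the schedule in the afternoon.
The filler 'who' is interpreted as the subject of the clause embedded under 'think'. It moves to the left edge, and the trace sits right after 'think':
Nobody was sure who Yusuf will mention that the student will think ___ will revise the schedule in the afternoon.
'think' is word 12.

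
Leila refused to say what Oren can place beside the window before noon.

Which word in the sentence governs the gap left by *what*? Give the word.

Underlying clause: Oren can place what beside the window before noon.
'what' is the direct object of 'place'. Fronting leaves a gap immediately after 'place':
Leila refused to say what Oren can place ___ beside the window before noon.

place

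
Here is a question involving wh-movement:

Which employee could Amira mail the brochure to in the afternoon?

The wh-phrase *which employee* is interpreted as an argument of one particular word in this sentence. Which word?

to

Underlying clause: Amira could mail the brochure to which employee in the afternoon.
'which employee' is the object of the preposition 'to' (recipient of 'mail'). It moves to the left edge, and the trace sits right after 'to':
Which employee could Amira mail the brochure to ___ in the afternoon?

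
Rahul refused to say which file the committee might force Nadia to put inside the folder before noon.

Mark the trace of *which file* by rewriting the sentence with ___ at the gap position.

In situ: The committee might force Nadia to put which file inside the folder before noon.
The filler 'which file' is interpreted as the direct object of 'put'. The gap is right after 'put'.

Rahul refused to say which file the committee might force Nadia to put ___ inside the folder before noon.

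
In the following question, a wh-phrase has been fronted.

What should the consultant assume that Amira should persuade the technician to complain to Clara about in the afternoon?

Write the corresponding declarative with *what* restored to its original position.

'what' functions as the object of the preposition 'about'. It moves to the left edge, and the trace sits right after 'about':
What should the consultant assume that Amira should persuade the technician to complain to Clara about ___ in the afternoon?

The consultant should assume that Amira should persuade the technician to complain to Clara about what in the afternoon.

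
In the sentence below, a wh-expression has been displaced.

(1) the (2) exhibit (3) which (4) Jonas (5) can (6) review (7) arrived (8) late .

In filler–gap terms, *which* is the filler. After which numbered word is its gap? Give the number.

6

'which' functions as the direct object of 'review'. Fronting leaves a gap immediately after 'review':
The exhibit which Jonas can review ___ arrived late.
'review' is word 6.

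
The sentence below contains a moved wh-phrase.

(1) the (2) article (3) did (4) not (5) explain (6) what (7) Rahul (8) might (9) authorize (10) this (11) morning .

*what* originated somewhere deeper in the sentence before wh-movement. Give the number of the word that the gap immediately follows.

9

In situ: Rahul might authorize what this morning.
'what' functions as the direct object of 'authorize'. Fronting leaves a gap immediately after 'authorize':
The article did not explain what Rahul might authorize ___ this morning.
'authorize' is word 9.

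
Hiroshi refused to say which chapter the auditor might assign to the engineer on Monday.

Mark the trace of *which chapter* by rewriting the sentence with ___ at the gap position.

Hiroshi refused to say which chapter the auditor might assign ___ to the engineer on Monday.

Before movement: The auditor might assign which chapter to the engineer on Monday.
'which chapter' is the direct object of 'assign'. The gap is right after 'assign'.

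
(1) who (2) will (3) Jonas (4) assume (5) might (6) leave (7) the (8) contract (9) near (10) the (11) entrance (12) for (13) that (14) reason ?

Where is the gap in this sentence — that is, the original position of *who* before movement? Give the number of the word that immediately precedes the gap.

4

Underlying clause: Jonas will assume who might leave the contract near the entrance for that reason.
'who' functions as the subject of the clause embedded under 'assume'. Fronting leaves a gap immediately after 'assume':
Who will Jonas assume ___ might leave the contract near the entrance for that reason?
'assume' is word 4.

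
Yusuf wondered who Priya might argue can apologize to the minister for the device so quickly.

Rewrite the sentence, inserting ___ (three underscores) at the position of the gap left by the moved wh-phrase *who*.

Before movement: Priya might argue who can apologize to the minister for the device so quickly.
'who' functions as the subject of the clause embedded under 'argue'. The gap is right after 'argue'.

Yusuf wondered who Priya might argue ___ can apologize to the minister for the device so quickly.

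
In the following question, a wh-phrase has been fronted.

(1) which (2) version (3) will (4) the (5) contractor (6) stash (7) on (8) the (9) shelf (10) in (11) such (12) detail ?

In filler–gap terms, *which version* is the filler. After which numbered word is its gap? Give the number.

6

Before movement: The contractor will stash which version on the shelf in such detail.
'which version' is the direct object of 'stash'. Fronting leaves a gap immediately after 'stash':
Which version will the contractor stash ___ on the shelf in such detail?
'stash' is word 6.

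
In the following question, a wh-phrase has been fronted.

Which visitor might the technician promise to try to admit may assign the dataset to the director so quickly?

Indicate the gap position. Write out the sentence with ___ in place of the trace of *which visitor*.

Which visitor might the technician promise to try to admit ___ may assign the dataset to the director so quickly?

In situ: The technician might promise to try to admit which visitor may assign the dataset to the director so quickly.
The filler 'which visitor' is interpreted as the subject of the clause embedded under 'admit'. The gap is right after 'admit'.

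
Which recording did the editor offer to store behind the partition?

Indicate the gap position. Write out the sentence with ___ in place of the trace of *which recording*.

In situ: The editor did offer to store which recording behind the partition.
The filler 'which recording' is interpreted as the direct object of 'store'. The gap is right after 'store'.

Which recording did the editor offer to store ___ behind the partition?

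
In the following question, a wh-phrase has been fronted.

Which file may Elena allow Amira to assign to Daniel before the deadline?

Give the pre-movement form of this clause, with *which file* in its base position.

Elena may allow Amira to assign which file to Daniel before the deadline.

'which file' functions as the direct object of 'assign'. Fronting leaves a gap immediately after 'assign':
Which file may Elena allow Amira to assign ___ to Daniel before the deadline?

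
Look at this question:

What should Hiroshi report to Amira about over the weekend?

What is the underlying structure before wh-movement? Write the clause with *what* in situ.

'what' is the object of the preposition 'about'. Wh-movement fronts it, leaving a gap right after 'about':
What should Hiroshi report to Amira about ___ over the weekend?

Hiroshi should report to Amira about what over the weekend.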